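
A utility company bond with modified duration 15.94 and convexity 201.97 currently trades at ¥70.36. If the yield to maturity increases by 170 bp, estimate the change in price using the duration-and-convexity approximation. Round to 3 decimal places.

Duration effect: -D_mod·Δy = -15.94 × (+0.017) = -0.270980
Convexity effect: ½·C·(Δy)² = 0.5 × 201.97 × (0.017)² = +0.029184665
ΔP/P ≈ -0.270980 + 0.029184665 = -0.241795335
ΔP ≈ 70.36 × (-0.241795335) = -17.0127197706.

-¥17.013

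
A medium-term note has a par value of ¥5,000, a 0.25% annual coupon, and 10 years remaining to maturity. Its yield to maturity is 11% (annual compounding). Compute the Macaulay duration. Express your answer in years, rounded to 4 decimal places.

Periodic yield y = 0.11. Discount each cash flow and weight by its year:
  t   CF        PV=CF/(1+0.11)^t    t·PV
  1        12.50        11.2613        11.2613
  2        12.50        10.1453        20.2906
  3        12.50         9.1399        27.4197
  4        12.50         8.2341        32.9365
  5        12.50         7.4181        37.0907
  6        12.50         6.6830        40.0981
  7        12.50         6.0207        42.1451
  8        12.50         5.4241        43.3926
  9        12.50         4.8866        43.9790
  10    5,012.50     1,765.3247    17,653.2470
  Σ                  1,834.5378    17,951.8606
Price P = Σ PV = 1,834.5378.
Macaulay duration = Σ(t·PV) / P = 17,951.8606 / 1,834.5378 = 9.78550 years.

9.7855 years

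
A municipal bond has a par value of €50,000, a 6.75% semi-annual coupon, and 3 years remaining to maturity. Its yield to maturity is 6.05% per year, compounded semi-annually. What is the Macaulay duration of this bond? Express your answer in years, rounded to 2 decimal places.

Periodic yield y = 0.03025. Discount each cash flow and weight by its period:
  t   CF        PV=CF/(1+0.03025)^t    t·PV
  1     1,687.50     1,637.9520     1,637.9520
  2     1,687.50     1,589.8587     3,179.7175
  3     1,687.50     1,543.1776     4,629.5328
  4     1,687.50     1,497.8671     5,991.4685
  5     1,687.50     1,453.8870     7,269.4352
  6    51,687.50    43,224.4810   259,346.8862
  Σ                 50,947.2235   282,054.9921
Price P = Σ PV = 50,947.2235.
Macaulay duration = Σ(t·PV) / P = 282,054.9921 / 50,947.2235 = 5.53622 half-year periods.
In years: 5.53622 / 2 = 2.76811 years.

2.77 years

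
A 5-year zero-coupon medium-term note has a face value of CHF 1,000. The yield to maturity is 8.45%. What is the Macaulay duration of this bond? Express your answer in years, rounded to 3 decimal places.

5.000 years

A zero-coupon bond has a single cash flow at maturity, so its Macaulay duration equals its maturity: 5 years.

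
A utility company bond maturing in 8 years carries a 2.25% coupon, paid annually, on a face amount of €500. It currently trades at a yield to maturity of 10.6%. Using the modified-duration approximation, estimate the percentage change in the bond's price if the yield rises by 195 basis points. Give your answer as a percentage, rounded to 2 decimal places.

Periodic yield y = 0.106. Modified duration first:
  t   CF        PV=CF/(1+0.106)^t    t·PV
  1        11.25        10.1718        10.1718
  2        11.25         9.1969        18.3938
  3        11.25         8.3155        24.9464
  4        11.25         7.5185        30.0741
  5        11.25         6.7979        33.9897
  6        11.25         6.1464        36.8785
  7        11.25         5.5573        38.9014
  8       511.25       228.3454     1,826.7634
  Σ                    282.0498     2,020.1190
P = 282.0498; D_Mac = 7.16228 yrs; D_mod = 7.16228/(1+0.106) = 6.47584 yrs.
ΔP/P ≈ -D_mod · Δy = -6.47584 × (+0.0195) = -0.126279 = -12.6279%.

-12.63%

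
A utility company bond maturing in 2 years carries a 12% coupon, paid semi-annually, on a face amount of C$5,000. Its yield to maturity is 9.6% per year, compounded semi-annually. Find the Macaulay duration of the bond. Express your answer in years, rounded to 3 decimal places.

Periodic yield y = 0.048. Discount each cash flow and weight by its period:
  t   CF        PV=CF/(1+0.048)^t    t·PV
  1       300.00       286.2595       286.2595
  2       300.00       273.1484       546.2968
  3       300.00       260.6378       781.9134
  4     5,300.00     4,393.7034    17,574.8137
  Σ                  5,213.7492    19,189.2835
Price P = Σ PV = 5,213.7492.
Macaulay duration = Σ(t·PV) / P = 19,189.2835 / 5,213.7492 = 3.68052 half-year periods.
In years: 3.68052 / 2 = 1.84026 years.

1.840 years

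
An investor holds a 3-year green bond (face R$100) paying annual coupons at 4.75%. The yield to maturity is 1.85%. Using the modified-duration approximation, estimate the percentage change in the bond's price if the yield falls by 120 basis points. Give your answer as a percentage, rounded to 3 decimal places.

+3.383%

Periodic yield y = 0.0185. Modified duration first:
  t   CF        PV=CF/(1+0.0185)^t    t·PV
  1         4.75         4.6637         4.6637
  2         4.75         4.5790         9.1580
  3       104.75        99.1450       297.4351
  Σ                    108.3878       311.2568
P = 108.3878; D_Mac = 2.87170 yrs; D_mod = 2.87170/(1+0.0185) = 2.81954 yrs.
ΔP/P ≈ -D_mod · Δy = -2.81954 × (-0.012) = +0.033834 = +3.3834%.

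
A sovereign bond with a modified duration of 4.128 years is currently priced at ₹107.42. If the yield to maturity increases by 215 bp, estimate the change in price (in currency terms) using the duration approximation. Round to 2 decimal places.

-₹9.53

Duration approximation: ΔP/P ≈ -D_mod · Δy = -4.128 × (+0.0215) = -0.088752.
ΔP ≈ 107.42 × (-0.088752) = -9.53373984.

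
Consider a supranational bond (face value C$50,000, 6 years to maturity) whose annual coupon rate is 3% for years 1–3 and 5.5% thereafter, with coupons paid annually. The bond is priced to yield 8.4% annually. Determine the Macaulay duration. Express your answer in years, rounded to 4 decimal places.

5.4679 years

Periodic yield y = 0.084. Discount each cash flow and weight by its year:
  t   CF        PV=CF/(1+0.084)^t    t·PV
  1     1,500.00     1,383.7638     1,383.7638
  2     1,500.00     1,276.5349     2,553.0698
  3     1,500.00     1,177.6152     3,532.8457
  4     2,750.00     1,991.6617     7,966.6467
  5     2,750.00     1,837.3263     9,186.6313
  6    52,750.00    32,512.2309   195,073.3855
  Σ                 40,179.1328   219,696.3428
Price P = Σ PV = 40,179.1328.
Macaulay duration = Σ(t·PV) / P = 219,696.3428 / 40,179.1328 = 5.46792 years.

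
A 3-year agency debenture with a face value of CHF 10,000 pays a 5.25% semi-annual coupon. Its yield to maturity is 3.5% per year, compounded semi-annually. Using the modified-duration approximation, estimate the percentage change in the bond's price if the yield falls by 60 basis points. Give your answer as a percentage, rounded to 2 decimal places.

Periodic yield y = 0.0175. Modified duration first:
  t   CF        PV=CF/(1+0.0175)^t    t·PV
  1       262.50       257.9853       257.9853
  2       262.50       253.5482       507.0963
  3       262.50       249.1874       747.5622
  4       262.50       244.9016       979.6064
  5       262.50       240.6895     1,203.4477
  6    10,262.50     9,247.9753    55,487.8520
  Σ                 10,494.2873    59,183.5499
P = 10,494.2873; D_Mac = 5.63960 half-year periods = 2.81980 yrs; D_mod = 2.81980/(1+0.0175) = 2.77130 yrs.
ΔP/P ≈ -D_mod · Δy = -2.77130 × (-0.006) = +0.016628 = +1.6628%.

+1.66%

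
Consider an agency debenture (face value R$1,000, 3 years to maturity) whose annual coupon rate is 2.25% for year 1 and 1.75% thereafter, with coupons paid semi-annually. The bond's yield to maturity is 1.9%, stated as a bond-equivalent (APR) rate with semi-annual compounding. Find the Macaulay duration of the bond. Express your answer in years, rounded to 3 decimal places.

2.925 years

Periodic yield y = 0.0095. Discount each cash flow and weight by its period:
  t   CF        PV=CF/(1+0.0095)^t    t·PV
  1        11.25        11.1441        11.1441
  2        11.25        11.0393        22.0785
  3         8.75         8.5053        25.5159
  4         8.75         8.4252        33.7010
  5         8.75         8.3460        41.7298
  6     1,008.75       953.1157     5,718.6940
  Σ                  1,000.5756     5,852.8633
Price P = Σ PV = 1,000.5756.
Macaulay duration = Σ(t·PV) / P = 5,852.8633 / 1,000.5756 = 5.84950 half-year periods.
In years: 5.84950 / 2 = 2.92475 years.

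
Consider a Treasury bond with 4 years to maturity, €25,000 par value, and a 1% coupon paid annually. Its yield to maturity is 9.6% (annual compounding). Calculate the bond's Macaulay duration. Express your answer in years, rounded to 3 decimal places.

3.929 years

Periodic yield y = 0.096. Discount each cash flow and weight by its year:
  t   CF        PV=CF/(1+0.096)^t    t·PV
  1       250.00       228.1022       228.1022
  2       250.00       208.1224       416.2449
  3       250.00       189.8927       569.6782
  4    25,250.00    17,499.2391    69,996.9565
  Σ                 18,125.3565    71,210.9818
Price P = Σ PV = 18,125.3565.
Macaulay duration = Σ(t·PV) / P = 71,210.9818 / 18,125.3565 = 3.92880 years.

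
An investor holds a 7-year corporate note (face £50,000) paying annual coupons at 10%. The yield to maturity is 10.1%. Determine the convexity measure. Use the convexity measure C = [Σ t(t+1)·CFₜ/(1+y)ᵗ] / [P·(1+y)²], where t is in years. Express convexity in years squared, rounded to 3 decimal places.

With y = 0.101:
  t   CF        PV=CF/(1+0.101)^t    t·PV        t(t+1)·PV
  1     5,000.00     4,541.3261     4,541.3261       9,082.6521
  2     5,000.00     4,124.7285     8,249.4570      24,748.3709
  3     5,000.00     3,746.3474    11,239.0422      44,956.1688
  4     5,000.00     3,402.6770    13,610.7081      68,053.5405
  5     5,000.00     3,090.5332    15,452.6659      92,715.9952
  6     5,000.00     2,807.0238    16,842.1426     117,894.9984
  7    55,000.00    28,044.7425   196,313.1975   1,570,505.5797
  Σ                 49,757.3784   266,248.5393   1,927,957.3056
P = 49,757.3784.
Convexity = Σ t(t+1)·PV / [P·(1+y)²] = 1,927,957.3056 / (49,757.3784 × 1.212201) = 31.96431.

31.964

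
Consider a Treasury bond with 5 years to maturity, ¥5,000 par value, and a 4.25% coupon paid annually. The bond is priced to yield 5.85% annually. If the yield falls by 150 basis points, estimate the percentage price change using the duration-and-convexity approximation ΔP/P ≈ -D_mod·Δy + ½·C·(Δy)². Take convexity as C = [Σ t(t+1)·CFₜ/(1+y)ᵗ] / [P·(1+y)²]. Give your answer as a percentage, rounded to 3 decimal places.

+6.777%

With y = 0.0585:
  t   CF        PV=CF/(1+0.0585)^t    t·PV        t(t+1)·PV
  1       212.50       200.7558       200.7558         401.5116
  2       212.50       189.6606       379.3213       1,137.9638
  3       212.50       179.1787       537.5361       2,150.1442
  4       212.50       169.2760       677.1042       3,385.5208
  5     5,212.50     3,922.7602    19,613.8008     117,682.8049
  Σ                  4,661.6313    21,408.5181     124,757.9453
P = 4,661.6313; D_Mac = 4.59249 yrs; D_mod = 4.33868 yrs; C = 23.88628.
Duration effect: -4.33868 × (-0.015) = +0.065080
Convexity effect: 0.5 × 23.88628 × (-0.015)² = +0.0026872
ΔP/P ≈ +0.065080 + 0.0026872 = +0.067767 = +6.7767%.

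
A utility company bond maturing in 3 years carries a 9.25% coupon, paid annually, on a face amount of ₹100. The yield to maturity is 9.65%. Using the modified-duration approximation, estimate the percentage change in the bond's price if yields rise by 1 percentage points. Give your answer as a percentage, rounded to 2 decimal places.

Periodic yield y = 0.0965. Modified duration first:
  t   CF        PV=CF/(1+0.0965)^t    t·PV
  1         9.25         8.4359         8.4359
  2         9.25         7.6935        15.3870
  3       109.25        82.8697       248.6090
  Σ                     98.9991       272.4319
P = 98.9991; D_Mac = 2.75186 yrs; D_mod = 2.75186/(1+0.0965) = 2.50968 yrs.
ΔP/P ≈ -D_mod · Δy = -2.50968 × (+0.01) = -0.025097 = -2.5097%.

-2.51%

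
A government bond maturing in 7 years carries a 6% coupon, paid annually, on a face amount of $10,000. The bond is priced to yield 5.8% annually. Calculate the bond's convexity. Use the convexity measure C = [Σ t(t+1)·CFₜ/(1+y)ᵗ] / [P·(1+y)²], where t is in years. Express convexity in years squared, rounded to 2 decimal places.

39.89

With y = 0.058:
  t   CF        PV=CF/(1+0.058)^t    t·PV        t(t+1)·PV
  1       600.00       567.1078       567.1078       1,134.2155
  2       600.00       536.0187     1,072.0373       3,216.1120
  3       600.00       506.6339     1,519.9017       6,079.6068
  4       600.00       478.8600     1,915.4401       9,577.2004
  5       600.00       452.6087     2,263.0436      13,578.2614
  6       600.00       427.7965     2,566.7791      17,967.4537
  7    10,600.00     7,143.4201    50,003.9407     400,031.5255
  Σ                 10,112.4457    59,908.2502     451,584.3754
P = 10,112.4457.
Convexity = Σ t(t+1)·PV / [P·(1+y)²] = 451,584.3754 / (10,112.4457 × 1.119364) = 39.89435.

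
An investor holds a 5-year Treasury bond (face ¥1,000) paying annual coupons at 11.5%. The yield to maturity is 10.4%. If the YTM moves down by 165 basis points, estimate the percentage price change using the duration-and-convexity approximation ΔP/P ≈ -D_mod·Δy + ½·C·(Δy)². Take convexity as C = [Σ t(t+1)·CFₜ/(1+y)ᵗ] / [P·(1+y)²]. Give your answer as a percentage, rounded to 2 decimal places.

With y = 0.104:
  t   CF        PV=CF/(1+0.104)^t    t·PV        t(t+1)·PV
  1       115.00       104.1667       104.1667         208.3333
  2       115.00        94.3539       188.7077         566.1232
  3       115.00        85.4655       256.3964       1,025.5855
  4       115.00        77.4144       309.6575       1,548.2873
  5     1,115.00       679.8757     3,399.3784      20,396.2701
  Σ                  1,041.2760     4,258.3066      23,744.5994
P = 1,041.2760; D_Mac = 4.08951 yrs; D_mod = 3.70426 yrs; C = 18.70944.
Duration effect: -3.70426 × (-0.0165) = +0.061120
Convexity effect: 0.5 × 18.70944 × (-0.0165)² = +0.0025468
ΔP/P ≈ +0.061120 + 0.0025468 = +0.063667 = +6.3667%.

+6.37%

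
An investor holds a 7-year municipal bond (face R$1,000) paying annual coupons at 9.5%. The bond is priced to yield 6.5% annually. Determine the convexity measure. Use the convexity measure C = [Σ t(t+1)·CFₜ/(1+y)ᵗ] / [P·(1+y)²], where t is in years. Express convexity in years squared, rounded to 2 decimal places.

With y = 0.065:
  t   CF        PV=CF/(1+0.065)^t    t·PV        t(t+1)·PV
  1        95.00        89.2019        89.2019         178.4038
  2        95.00        83.7576       167.5153         502.5458
  3        95.00        78.6457       235.9370         943.7480
  4        95.00        73.8457       295.3828       1,476.9139
  5        95.00        69.3387       346.6934       2,080.1604
  6        95.00        65.1067       390.6404       2,734.4831
  7     1,095.00       704.6393     4,932.4751      39,459.8011
  Σ                  1,164.5356     6,457.8459      47,376.0560
P = 1,164.5356.
Convexity = Σ t(t+1)·PV / [P·(1+y)²] = 47,376.0560 / (1,164.5356 × 1.134225) = 35.86798.

35.87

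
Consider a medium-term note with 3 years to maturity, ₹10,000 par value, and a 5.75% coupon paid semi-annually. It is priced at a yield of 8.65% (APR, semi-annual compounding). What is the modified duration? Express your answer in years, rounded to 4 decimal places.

2.6729 years

Periodic yield y = 0.04325. First find Macaulay duration:
  t   CF        PV=CF/(1+0.04325)^t    t·PV
  1       287.50       275.5811       275.5811
  2       287.50       264.1564       528.3127
  3       287.50       253.2052       759.6157
  4       287.50       242.7081       970.8324
  5       287.50       232.6462     1,163.2308
  6    10,287.50     7,979.5700    47,877.4199
  Σ                  9,247.8669    51,574.9926
P = 9,247.8669; Macaulay duration = 51,574.9926 / 9,247.8669 = 5.57696 half-year periods = 2.78848 years.
Modified duration = D_Mac / (1 + y) = 2.78848 / 1.04325 = 2.67288 years.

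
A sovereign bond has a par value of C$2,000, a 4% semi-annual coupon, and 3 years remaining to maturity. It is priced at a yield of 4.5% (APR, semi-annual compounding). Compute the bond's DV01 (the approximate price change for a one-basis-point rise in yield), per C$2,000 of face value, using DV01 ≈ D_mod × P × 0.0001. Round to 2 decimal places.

Periodic yield y = 0.0225.
  t   CF        PV=CF/(1+0.0225)^t    t·PV
  1        40.00        39.1198        39.1198
  2        40.00        38.2590        76.5180
  3        40.00        37.4171       112.2513
  4        40.00        36.5937       146.3749
  5        40.00        35.7885       178.9425
  6     2,040.00     1,785.0495    10,710.2971
  Σ                  1,972.2276    11,263.5035
P = 1,972.2276; D_Mac = 5.71106 half-year periods = 2.85553 yrs; D_mod = 2.79269 yrs.
DV01 ≈ 2.79269 × 1,972.2276 × 0.0001 = 0.550783.

C$0.55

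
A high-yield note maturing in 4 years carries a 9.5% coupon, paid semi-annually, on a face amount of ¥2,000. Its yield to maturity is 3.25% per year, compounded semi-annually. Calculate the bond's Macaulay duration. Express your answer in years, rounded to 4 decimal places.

Periodic yield y = 0.01625. Discount each cash flow and weight by its period:
  t   CF        PV=CF/(1+0.01625)^t    t·PV
  1        95.00        93.4809        93.4809
  2        95.00        91.9862       183.9723
  3        95.00        90.5153       271.5459
  4        95.00        89.0679       356.2717
  5        95.00        87.6437       438.2186
  6        95.00        86.2423       517.4537
  7        95.00        84.8633       594.0428
  8     2,095.00     1,841.5332    14,732.2658
  Σ                  2,465.3328    17,187.2517
Price P = Σ PV = 2,465.3328.
Macaulay duration = Σ(t·PV) / P = 17,187.2517 / 2,465.3328 = 6.97157 half-year periods.
In years: 6.97157 / 2 = 3.48579 years.

3.4858 years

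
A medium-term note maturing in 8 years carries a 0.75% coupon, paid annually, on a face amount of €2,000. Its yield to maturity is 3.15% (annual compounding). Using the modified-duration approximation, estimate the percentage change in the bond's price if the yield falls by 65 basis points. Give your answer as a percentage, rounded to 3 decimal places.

Periodic yield y = 0.0315. Modified duration first:
  t   CF        PV=CF/(1+0.0315)^t    t·PV
  1        15.00        14.5419        14.5419
  2        15.00        14.0978        28.1957
  3        15.00        13.6673        41.0020
  4        15.00        13.2500        52.9998
  5        15.00        12.8453        64.2266
  6        15.00        12.4531        74.7183
  7        15.00        12.0728        84.5093
  8     2,015.00     1,572.2485    12,577.9881
  Σ                  1,665.1767    12,938.1818
P = 1,665.1767; D_Mac = 7.76986 yrs; D_mod = 7.76986/(1+0.0315) = 7.53258 yrs.
ΔP/P ≈ -D_mod · Δy = -7.53258 × (-0.0065) = +0.048962 = +4.8962%.

+4.896%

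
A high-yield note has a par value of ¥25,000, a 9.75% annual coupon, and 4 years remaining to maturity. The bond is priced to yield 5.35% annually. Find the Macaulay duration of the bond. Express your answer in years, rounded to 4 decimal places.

Periodic yield y = 0.0535. Discount each cash flow and weight by its year:
  t   CF        PV=CF/(1+0.0535)^t    t·PV
  1     2,437.50     2,313.7162     2,313.7162
  2     2,437.50     2,196.2185     4,392.4370
  3     2,437.50     2,084.6877     6,254.0631
  4    27,437.50    22,274.4186    89,097.6746
  Σ                 28,869.0410   102,057.8908
Price P = Σ PV = 28,869.0410.
Macaulay duration = Σ(t·PV) / P = 102,057.8908 / 28,869.0410 = 3.53520 years.

3.5352 years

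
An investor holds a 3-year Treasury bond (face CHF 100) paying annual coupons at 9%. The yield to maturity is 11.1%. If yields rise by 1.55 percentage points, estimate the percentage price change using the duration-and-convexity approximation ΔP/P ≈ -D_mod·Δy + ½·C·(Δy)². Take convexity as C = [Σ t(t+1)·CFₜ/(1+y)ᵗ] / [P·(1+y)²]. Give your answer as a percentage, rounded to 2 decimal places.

-3.74%

With y = 0.111:
  t   CF        PV=CF/(1+0.111)^t    t·PV        t(t+1)·PV
  1         9.00         8.1008         8.1008          16.2016
  2         9.00         7.2915        14.5829          43.7487
  3       109.00        79.4848       238.4545         953.8181
  Σ                     94.8771       261.1383       1,013.7685
P = 94.8771; D_Mac = 2.75238 yrs; D_mod = 2.47739 yrs; C = 8.65664.
Duration effect: -2.47739 × (+0.0155) = -0.038400
Convexity effect: 0.5 × 8.65664 × (0.0155)² = +0.0010399
ΔP/P ≈ -0.038400 + 0.0010399 = -0.037360 = -3.7360%.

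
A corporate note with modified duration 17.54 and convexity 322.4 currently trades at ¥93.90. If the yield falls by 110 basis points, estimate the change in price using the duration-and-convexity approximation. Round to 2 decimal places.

Duration effect: -D_mod·Δy = -17.54 × (-0.011) = +0.192940
Convexity effect: ½·C·(Δy)² = 0.5 × 322.4 × (-0.011)² = +0.0195052
ΔP/P ≈ +0.192940 + 0.0195052 = +0.2124452
ΔP ≈ 93.90 × (+0.2124452) = +19.94860428.

+¥19.95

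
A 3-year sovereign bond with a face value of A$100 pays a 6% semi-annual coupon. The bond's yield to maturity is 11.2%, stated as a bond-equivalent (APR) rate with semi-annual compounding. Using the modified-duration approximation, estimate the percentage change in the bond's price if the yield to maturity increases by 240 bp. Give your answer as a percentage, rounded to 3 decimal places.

Periodic yield y = 0.056. Modified duration first:
  t   CF        PV=CF/(1+0.056)^t    t·PV
  1         3.00         2.8409         2.8409
  2         3.00         2.6903         5.3805
  3         3.00         2.5476         7.6428
  4         3.00         2.4125         9.6500
  5         3.00         2.2846        11.4228
  6       103.00        74.2769       445.6613
  Σ                     87.0527       482.5983
P = 87.0527; D_Mac = 5.54375 half-year periods = 2.77187 yrs; D_mod = 2.77187/(1+0.056) = 2.62488 yrs.
ΔP/P ≈ -D_mod · Δy = -2.62488 × (+0.024) = -0.062997 = -6.2997%.

-6.300%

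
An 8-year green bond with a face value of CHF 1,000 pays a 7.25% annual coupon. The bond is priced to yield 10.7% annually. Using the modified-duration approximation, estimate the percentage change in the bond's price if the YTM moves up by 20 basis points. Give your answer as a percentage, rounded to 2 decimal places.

Periodic yield y = 0.107. Modified duration first:
  t   CF        PV=CF/(1+0.107)^t    t·PV
  1        72.50        65.4923        65.4923
  2        72.50        59.1620       118.3240
  3        72.50        53.4435       160.3306
  4        72.50        48.2778       193.1112
  5        72.50        43.6114       218.0569
  6        72.50        39.3960       236.3761
  7        72.50        35.5881       249.1166
  8     1,072.50       475.5721     3,804.5765
  Σ                    820.5432     5,045.3843
P = 820.5432; D_Mac = 6.14883 yrs; D_mod = 6.14883/(1+0.107) = 5.55450 yrs.
ΔP/P ≈ -D_mod · Δy = -5.55450 × (+0.002) = -0.011109 = -1.1109%.

-1.11%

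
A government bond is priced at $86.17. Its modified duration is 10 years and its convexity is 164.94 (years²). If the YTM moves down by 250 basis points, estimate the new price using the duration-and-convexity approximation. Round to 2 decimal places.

$112.15

Duration effect: -D_mod·Δy = -10 × (-0.025) = +0.250000
Convexity effect: ½·C·(Δy)² = 0.5 × 164.94 × (-0.025)² = +0.05154375
ΔP/P ≈ +0.250000 + 0.05154375 = +0.30154375
New price ≈ 86.17 × (1 + 0.30154375) = 112.1540249375.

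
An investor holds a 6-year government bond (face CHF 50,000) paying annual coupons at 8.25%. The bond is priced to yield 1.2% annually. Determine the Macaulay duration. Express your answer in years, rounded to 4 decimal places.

Periodic yield y = 0.012. Discount each cash flow and weight by its year:
  t   CF        PV=CF/(1+0.012)^t    t·PV
  1     4,125.00     4,076.0870     4,076.0870
  2     4,125.00     4,027.7539     8,055.5078
  3     4,125.00     3,979.9940    11,939.9819
  4     4,125.00     3,932.8004    15,731.2015
  5     4,125.00     3,886.1664    19,430.8319
  6    54,125.00    50,386.5745   302,319.4472
  Σ                 70,289.3761   361,553.0573
Price P = Σ PV = 70,289.3761.
Macaulay duration = Σ(t·PV) / P = 361,553.0573 / 70,289.3761 = 5.14378 years.

5.1438 years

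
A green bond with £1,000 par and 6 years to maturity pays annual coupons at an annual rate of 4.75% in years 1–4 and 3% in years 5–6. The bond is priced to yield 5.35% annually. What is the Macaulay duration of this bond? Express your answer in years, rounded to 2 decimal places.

Periodic yield y = 0.0535. Discount each cash flow and weight by its year:
  t   CF        PV=CF/(1+0.0535)^t    t·PV
  1        47.50        45.0878        45.0878
  2        47.50        42.7981        85.5962
  3        47.50        40.6247       121.8741
  4        47.50        38.5616       154.2465
  5        30.00        23.1179       115.5895
  6     1,030.00       753.4076     4,520.4455
  Σ                    943.5977     5,042.8396
Price P = Σ PV = 943.5977.
Macaulay duration = Σ(t·PV) / P = 5,042.8396 / 943.5977 = 5.34427 years.

5.34 years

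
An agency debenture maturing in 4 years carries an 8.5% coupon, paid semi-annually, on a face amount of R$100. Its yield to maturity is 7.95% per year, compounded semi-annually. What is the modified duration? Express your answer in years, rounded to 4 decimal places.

3.3461 years

Periodic yield y = 0.03975. First find Macaulay duration:
  t   CF        PV=CF/(1+0.03975)^t    t·PV
  1         4.25         4.0875         4.0875
  2         4.25         3.9313         7.8625
  3         4.25         3.7810        11.3429
  4         4.25         3.6364        14.5457
  5         4.25         3.4974        17.4870
  6         4.25         3.3637        20.1821
  7         4.25         3.2351        22.6456
  8       104.25        76.3211       610.5688
  Σ                    101.8534       708.7221
P = 101.8534; Macaulay duration = 708.7221 / 101.8534 = 6.95826 half-year periods = 3.47913 years.
Modified duration = D_Mac / (1 + y) = 3.47913 / 1.03975 = 3.34612 years.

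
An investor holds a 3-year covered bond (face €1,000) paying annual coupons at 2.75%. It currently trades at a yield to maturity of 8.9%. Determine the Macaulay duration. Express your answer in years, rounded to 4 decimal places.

Periodic yield y = 0.089. Discount each cash flow and weight by its year:
  t   CF        PV=CF/(1+0.089)^t    t·PV
  1        27.50        25.2525        25.2525
  2        27.50        23.1887        46.3775
  3     1,027.50       795.6063     2,386.8188
  Σ                    844.0475     2,458.4488
Price P = Σ PV = 844.0475.
Macaulay duration = Σ(t·PV) / P = 2,458.4488 / 844.0475 = 2.91269 years.

2.9127 years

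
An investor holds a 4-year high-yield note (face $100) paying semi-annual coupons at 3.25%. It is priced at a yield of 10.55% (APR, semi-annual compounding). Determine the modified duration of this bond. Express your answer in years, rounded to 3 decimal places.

3.557 years

Periodic yield y = 0.05275. First find Macaulay duration:
  t   CF        PV=CF/(1+0.05275)^t    t·PV
  1        1.625         1.5436         1.5436
  2        1.625         1.4662         2.9325
  3        1.625         1.3928         4.1783
  4        1.625         1.3230         5.2919
  5        1.625         1.2567         6.2834
  6        1.625         1.1937         7.1623
  7        1.625         1.1339         7.9373
  8      101.625        67.3595       538.8756
  Σ                     76.6693       574.2050
P = 76.6693; Macaulay duration = 574.2050 / 76.6693 = 7.48937 half-year periods = 3.74469 years.
Modified duration = D_Mac / (1 + y) = 3.74469 / 1.05275 = 3.55705 years.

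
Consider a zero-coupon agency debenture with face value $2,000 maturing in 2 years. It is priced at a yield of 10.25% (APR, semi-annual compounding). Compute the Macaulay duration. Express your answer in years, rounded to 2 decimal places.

2.00 years

A zero-coupon bond has a single cash flow at maturity, so its Macaulay duration equals its maturity: 2 years.
(Equivalently: 4 semi-annual periods ÷ 2 = 2 years.)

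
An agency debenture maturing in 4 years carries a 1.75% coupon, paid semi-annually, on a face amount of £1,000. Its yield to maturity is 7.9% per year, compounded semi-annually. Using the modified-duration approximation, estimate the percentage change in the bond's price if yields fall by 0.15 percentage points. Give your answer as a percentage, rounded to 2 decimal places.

Periodic yield y = 0.0395. Modified duration first:
  t   CF        PV=CF/(1+0.0395)^t    t·PV
  1         8.75         8.4175         8.4175
  2         8.75         8.0977        16.1953
  3         8.75         7.7899        23.3698
  4         8.75         7.4939        29.9758
  5         8.75         7.2092        36.0459
  6         8.75         6.9352        41.6114
  7         8.75         6.6717        46.7019
  8     1,008.75       739.9248     5,919.3986
  Σ                    792.5400     6,121.7162
P = 792.5400; D_Mac = 7.72417 half-year periods = 3.86209 yrs; D_mod = 3.86209/(1+0.0395) = 3.71533 yrs.
ΔP/P ≈ -D_mod · Δy = -3.71533 × (-0.0015) = +0.005573 = +0.5573%.

+0.56%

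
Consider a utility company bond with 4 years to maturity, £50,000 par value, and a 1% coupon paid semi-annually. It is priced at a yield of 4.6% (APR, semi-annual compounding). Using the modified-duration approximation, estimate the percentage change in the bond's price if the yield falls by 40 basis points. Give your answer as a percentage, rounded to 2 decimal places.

Periodic yield y = 0.023. Modified duration first:
  t   CF        PV=CF/(1+0.023)^t    t·PV
  1       250.00       244.3793       244.3793
  2       250.00       238.8849       477.7698
  3       250.00       233.5141       700.5423
  4       250.00       228.2640       913.0561
  5       250.00       223.1320     1,115.6600
  6       250.00       218.1153     1,308.6920
  7       250.00       213.2115     1,492.4803
  8    50,250.00    41,891.9905   335,135.9240
  Σ                 43,491.4916   341,388.5038
P = 43,491.4916; D_Mac = 7.84955 half-year periods = 3.92477 yrs; D_mod = 3.92477/(1+0.023) = 3.83653 yrs.
ΔP/P ≈ -D_mod · Δy = -3.83653 × (-0.004) = +0.015346 = +1.5346%.

+1.53%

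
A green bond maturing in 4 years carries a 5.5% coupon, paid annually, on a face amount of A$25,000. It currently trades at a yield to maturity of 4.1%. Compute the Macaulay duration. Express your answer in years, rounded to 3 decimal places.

3.706 years

Periodic yield y = 0.041. Discount each cash flow and weight by its year:
  t   CF        PV=CF/(1+0.041)^t    t·PV
  1     1,375.00     1,320.8453     1,320.8453
  2     1,375.00     1,268.8236     2,537.6471
  3     1,375.00     1,218.8507     3,656.5521
  4    26,375.00    22,458.9553    89,835.8211
  Σ                 26,267.4749    97,350.8657
Price P = Σ PV = 26,267.4749.
Macaulay duration = Σ(t·PV) / P = 97,350.8657 / 26,267.4749 = 3.70614 years.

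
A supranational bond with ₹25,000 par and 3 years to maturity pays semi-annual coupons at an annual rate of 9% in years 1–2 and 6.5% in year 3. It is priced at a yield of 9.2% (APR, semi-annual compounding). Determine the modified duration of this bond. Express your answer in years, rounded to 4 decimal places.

Periodic yield y = 0.046. First find Macaulay duration:
  t   CF        PV=CF/(1+0.046)^t    t·PV
  1     1,125.00     1,075.5258     1,075.5258
  2     1,125.00     1,028.2274     2,056.4547
  3     1,125.00       983.0089     2,949.0268
  4     1,125.00       939.7791     3,759.1164
  5       812.50       648.8808     3,244.4042
  6    25,812.50    19,707.8824   118,247.2943
  Σ                 24,383.3044   131,331.8223
P = 24,383.3044; Macaulay duration = 131,331.8223 / 24,383.3044 = 5.38614 half-year periods = 2.69307 years.
Modified duration = D_Mac / (1 + y) = 2.69307 / 1.046 = 2.57464 years.

2.5746 years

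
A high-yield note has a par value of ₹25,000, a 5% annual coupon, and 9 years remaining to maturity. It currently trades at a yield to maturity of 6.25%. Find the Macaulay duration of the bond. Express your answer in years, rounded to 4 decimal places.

Periodic yield y = 0.0625. Discount each cash flow and weight by its year:
  t   CF        PV=CF/(1+0.0625)^t    t·PV
  1     1,250.00     1,176.4706     1,176.4706
  2     1,250.00     1,107.2664     2,214.5329
  3     1,250.00     1,042.1331     3,126.3993
  4     1,250.00       980.8312     3,923.3247
  5     1,250.00       923.1352     4,615.6761
  6     1,250.00       868.8331     5,212.9989
  7     1,250.00       817.7253     5,724.0772
  8     1,250.00       769.6238     6,156.9906
  9    26,250.00    15,211.3885   136,902.4968
  Σ                 22,897.4073   169,052.9670
Price P = Σ PV = 22,897.4073.
Macaulay duration = Σ(t·PV) / P = 169,052.9670 / 22,897.4073 = 7.38306 years.

7.3831 years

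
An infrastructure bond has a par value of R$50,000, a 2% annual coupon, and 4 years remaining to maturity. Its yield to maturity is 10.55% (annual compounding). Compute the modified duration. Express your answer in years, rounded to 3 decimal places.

3.492 years

Periodic yield y = 0.1055. First find Macaulay duration:
  t   CF        PV=CF/(1+0.1055)^t    t·PV
  1     1,000.00       904.5681       904.5681
  2     1,000.00       818.2434     1,636.4868
  3     1,000.00       740.1568     2,220.4705
  4    51,000.00    34,145.6346   136,582.5384
  Σ                 36,608.6029   141,344.0638
P = 36,608.6029; Macaulay duration = 141,344.0638 / 36,608.6029 = 3.86095 years.
Modified duration = D_Mac / (1 + y) = 3.86095 / 1.1055 = 3.49249 years.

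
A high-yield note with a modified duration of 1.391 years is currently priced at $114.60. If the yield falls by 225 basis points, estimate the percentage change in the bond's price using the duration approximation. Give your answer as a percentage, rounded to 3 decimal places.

+3.130%

Duration approximation: ΔP/P ≈ -D_mod · Δy = -1.391 × (-0.0225) = +0.0312975.
As a percentage: +3.12975%.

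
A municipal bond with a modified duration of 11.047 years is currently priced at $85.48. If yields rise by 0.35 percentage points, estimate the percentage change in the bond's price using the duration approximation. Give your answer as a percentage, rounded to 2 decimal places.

-3.87%

Duration approximation: ΔP/P ≈ -D_mod · Δy = -11.047 × (+0.0035) = -0.0386645.
As a percentage: -3.86645%.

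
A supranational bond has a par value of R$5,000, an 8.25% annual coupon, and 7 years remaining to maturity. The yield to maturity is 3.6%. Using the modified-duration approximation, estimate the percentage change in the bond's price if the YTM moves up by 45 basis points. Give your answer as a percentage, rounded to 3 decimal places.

-2.506%

Periodic yield y = 0.036. Modified duration first:
  t   CF        PV=CF/(1+0.036)^t    t·PV
  1       412.50       398.1660       398.1660
  2       412.50       384.3301       768.6603
  3       412.50       370.9750     1,112.9251
  4       412.50       358.0840     1,432.3360
  5       412.50       345.6409     1,728.2047
  6       412.50       333.6302     2,001.7815
  7     5,412.50     4,225.5147    29,578.6032
  Σ                  6,416.3411    37,020.6769
P = 6,416.3411; D_Mac = 5.76975 yrs; D_mod = 5.76975/(1+0.036) = 5.56926 yrs.
ΔP/P ≈ -D_mod · Δy = -5.56926 × (+0.0045) = -0.025062 = -2.5062%.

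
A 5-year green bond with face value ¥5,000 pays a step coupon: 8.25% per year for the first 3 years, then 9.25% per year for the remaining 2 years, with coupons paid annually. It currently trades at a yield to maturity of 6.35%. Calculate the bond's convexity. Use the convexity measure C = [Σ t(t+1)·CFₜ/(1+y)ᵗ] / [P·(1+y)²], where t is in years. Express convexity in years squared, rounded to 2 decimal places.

21.77

With y = 0.0635:
  t   CF        PV=CF/(1+0.0635)^t    t·PV        t(t+1)·PV
  1       412.50       387.8702       387.8702         775.7405
  2       412.50       364.7111       729.4222       2,188.2665
  3       412.50       342.9347     1,028.8042       4,115.2168
  4       462.50       361.5445     1,446.1780       7,230.8900
  5     5,462.50     4,015.1704    20,075.8519     120,455.1114
  Σ                  5,472.2309    23,668.1265     134,765.2251
P = 5,472.2309.
Convexity = Σ t(t+1)·PV / [P·(1+y)²] = 134,765.2251 / (5,472.2309 × 1.131032) = 21.77401.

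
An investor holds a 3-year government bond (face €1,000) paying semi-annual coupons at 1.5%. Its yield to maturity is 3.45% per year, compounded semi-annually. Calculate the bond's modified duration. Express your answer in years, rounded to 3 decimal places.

Periodic yield y = 0.01725. First find Macaulay duration:
  t   CF        PV=CF/(1+0.01725)^t    t·PV
  1         7.50         7.3728         7.3728
  2         7.50         7.2478        14.4956
  3         7.50         7.1249        21.3747
  4         7.50         7.0041        28.0163
  5         7.50         6.8853        34.4265
  6     1,007.50       909.2407     5,455.4441
  Σ                    944.8756     5,561.1300
P = 944.8756; Macaulay duration = 5,561.1300 / 944.8756 = 5.88557 half-year periods = 2.94278 years.
Modified duration = D_Mac / (1 + y) = 2.94278 / 1.01725 = 2.89288 years.

2.893 years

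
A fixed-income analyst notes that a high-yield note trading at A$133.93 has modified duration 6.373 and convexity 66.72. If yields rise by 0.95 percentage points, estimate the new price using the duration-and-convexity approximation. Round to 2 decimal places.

A$126.22

Duration effect: -D_mod·Δy = -6.373 × (+0.0095) = -0.0605435
Convexity effect: ½·C·(Δy)² = 0.5 × 66.72 × (0.0095)² = +0.00301074
ΔP/P ≈ -0.0605435 + 0.00301074 = -0.05753276
New price ≈ 133.93 × (1 - 0.05753276) = 126.2246374532.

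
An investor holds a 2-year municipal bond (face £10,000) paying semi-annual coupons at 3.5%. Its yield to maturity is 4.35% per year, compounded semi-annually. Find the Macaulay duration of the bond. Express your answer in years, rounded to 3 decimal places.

Periodic yield y = 0.02175. Discount each cash flow and weight by its period:
  t   CF        PV=CF/(1+0.02175)^t    t·PV
  1       175.00       171.2748       171.2748
  2       175.00       167.6288       335.2577
  3       175.00       164.0605       492.1816
  4    10,175.00     9,335.8923    37,343.5691
  Σ                  9,838.8564    38,342.2832
Price P = Σ PV = 9,838.8564.
Macaulay duration = Σ(t·PV) / P = 38,342.2832 / 9,838.8564 = 3.89703 half-year periods.
In years: 3.89703 / 2 = 1.94851 years.

1.949 years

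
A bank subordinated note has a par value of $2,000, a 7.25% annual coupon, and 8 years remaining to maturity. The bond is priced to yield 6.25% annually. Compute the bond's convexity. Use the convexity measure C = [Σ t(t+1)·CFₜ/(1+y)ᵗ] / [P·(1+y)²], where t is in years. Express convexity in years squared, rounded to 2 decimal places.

46.99

With y = 0.0625:
  t   CF        PV=CF/(1+0.0625)^t    t·PV        t(t+1)·PV
  1       145.00       136.4706       136.4706         272.9412
  2       145.00       128.4429       256.8858         770.6574
  3       145.00       120.8874       362.6623       1,450.6493
  4       145.00       113.7764       455.1057       2,275.5283
  5       145.00       107.0837       535.4184       3,212.5106
  6       145.00       100.7846       604.7079       4,232.9551
  7       145.00        94.8561       663.9930       5,311.9436
  8     2,145.00     1,320.6745    10,565.3959      95,088.5628
  Σ                  2,122.9763    13,580.6395     112,615.7483
P = 2,122.9763.
Convexity = Σ t(t+1)·PV / [P·(1+y)²] = 112,615.7483 / (2,122.9763 × 1.128906) = 46.98899.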